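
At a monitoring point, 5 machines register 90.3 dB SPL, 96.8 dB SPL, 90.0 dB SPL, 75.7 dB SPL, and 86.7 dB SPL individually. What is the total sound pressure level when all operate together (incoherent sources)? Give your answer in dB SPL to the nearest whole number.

For uncorrelated sources the intensities add, so convert each level to linear form, sum, and take 10·log₁₀ of the total.
Σ 10^(L/10) = 10^(90.3/10) + 10^(96.8/10) + 10^(90.0/10) + 10^(75.7/10) + 10^(86.7/10) = 7.363e+09.
L_total = 10·log₁₀(7.363e+09) = 98.67 dB SPL.

99 dB SPL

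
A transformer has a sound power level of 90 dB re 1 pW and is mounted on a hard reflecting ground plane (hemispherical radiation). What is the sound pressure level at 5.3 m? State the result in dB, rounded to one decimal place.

L_p = L_w − 10·log₁₀(2π·r²) with r = 5.3 m.
2π·r² = 176.5 m², 10·log₁₀ of that is 22.467 dB.
L_p = 90 − 22.467 = 67.53 dB.

67.5 dB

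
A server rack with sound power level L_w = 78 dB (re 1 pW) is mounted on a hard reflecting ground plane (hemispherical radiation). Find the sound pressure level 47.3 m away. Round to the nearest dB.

The power spreads over a hemisphere of area 2π·r², so L_p = L_w − 10·log₁₀(2π·r²).
2π·r² = 1.406e+04 m², 10·log₁₀ of that is 41.479 dB.
L_p = 78 − 41.479 = 36.52 dB.

37 dB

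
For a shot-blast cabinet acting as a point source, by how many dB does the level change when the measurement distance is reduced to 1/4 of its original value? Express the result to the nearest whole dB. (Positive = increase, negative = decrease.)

+12 dB

With spherical spreading the level changes by −20·log₁₀(r₂/r₁).
ΔL = −20·log₁₀(0.25) = +12.04 dB.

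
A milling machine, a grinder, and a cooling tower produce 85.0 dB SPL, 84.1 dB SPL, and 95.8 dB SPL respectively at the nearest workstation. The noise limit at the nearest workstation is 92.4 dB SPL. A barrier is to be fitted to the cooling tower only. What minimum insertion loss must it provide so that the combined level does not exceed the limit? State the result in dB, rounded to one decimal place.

The untreated sources together contribute 10^(85.0/10) + 10^(84.1/10) = 5.733e+08, i.e. 87.58 dB SPL.
The limit corresponds to 10^(92.4/10) = 1.738e+09; subtracting the fixed part leaves 1.165e+09 for the cooling tower, i.e. 90.66 dB SPL.
Required insertion loss = 95.8 − 90.66 = 5.14 dB.

5.1 dB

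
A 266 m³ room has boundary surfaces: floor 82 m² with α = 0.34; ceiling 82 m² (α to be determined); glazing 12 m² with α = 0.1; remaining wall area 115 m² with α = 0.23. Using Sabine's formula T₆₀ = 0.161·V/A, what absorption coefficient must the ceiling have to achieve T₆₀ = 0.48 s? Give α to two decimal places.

From T₆₀ = 0.161·V/A, the target T₆₀ = 0.48 s needs A = 0.161·266/0.48 = 89.22 m².
Absorption from the other surfaces = 82·0.34 + 12·0.1 + 115·0.23 = 55.53 m², so the ceiling must supply 33.69 m² over 82 m².
α = 33.69/82 = 0.411.

0.41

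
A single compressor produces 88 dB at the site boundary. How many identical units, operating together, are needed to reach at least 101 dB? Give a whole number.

20

The shortfall is 101 − 88 = 13.0 dB, and N units add 10·log₁₀ N, so need 10·log₁₀ N ≥ 13.0.
N ≥ 10^(13.0/10) = 19.953, so N = 20.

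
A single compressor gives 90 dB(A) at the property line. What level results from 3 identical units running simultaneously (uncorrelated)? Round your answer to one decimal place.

L_total = L₁ + 10·log₁₀ N for N identical incoherent sources.
L_total = 90 + 10·log₁₀(3) = 90 + 4.771 = 94.77 dB(A).

94.8 dB(A)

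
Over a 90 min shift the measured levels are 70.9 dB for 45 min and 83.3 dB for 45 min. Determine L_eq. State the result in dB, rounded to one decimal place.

80.5 dB

Weight each interval's intensity by its duration and average over T = 90 min:
Σ tᵢ·10^(Lᵢ/10) = 45·10^(70.9/10) + 45·10^(83.3/10) = 1.017e+10.
L_eq = 10·log₁₀(1.017e+10/90) = 80.53 dB.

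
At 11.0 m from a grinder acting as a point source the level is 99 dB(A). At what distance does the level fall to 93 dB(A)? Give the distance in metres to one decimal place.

The 6.0 dB drop corresponds to a distance ratio of 10^(6.0/20) for a point source.
r₂ = 11.0·10^((99−93)/20) = 11.0·10^(6.0/20) = 21.95 m.

21.9 m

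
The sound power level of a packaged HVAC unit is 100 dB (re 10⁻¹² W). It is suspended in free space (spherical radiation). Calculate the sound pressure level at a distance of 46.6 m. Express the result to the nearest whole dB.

56 dB

The power spreads over a sphere of area 4π·r², so L_p = L_w − 10·log₁₀(4π·r²).
4π·r² = 2.729e+04 m², 10·log₁₀ of that is 44.360 dB.
L_p = 100 − 44.360 = 55.64 dB.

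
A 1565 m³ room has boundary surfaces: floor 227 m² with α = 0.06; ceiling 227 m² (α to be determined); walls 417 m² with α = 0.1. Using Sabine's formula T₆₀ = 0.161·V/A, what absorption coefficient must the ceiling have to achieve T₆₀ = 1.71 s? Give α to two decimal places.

Required total absorption A = 0.161·1565/1.71 = 147.35 m².
Absorption from the other surfaces = 227·0.06 + 417·0.1 = 55.32 m², so the ceiling must supply 92.03 m² over 227 m².
α = 92.03/227 = 0.405.

0.41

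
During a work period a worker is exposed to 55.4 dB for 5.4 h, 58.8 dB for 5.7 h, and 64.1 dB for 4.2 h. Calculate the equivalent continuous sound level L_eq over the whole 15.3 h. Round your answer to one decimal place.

60.5 dB

L_eq = 10·log₁₀[(1/T)·Σ tᵢ·10^(Lᵢ/10)] with T = 15.3 h.
Σ tᵢ·10^(Lᵢ/10) = 5.4·10^(55.4/10) + 5.7·10^(58.8/10) + 4.2·10^(64.1/10) = 1.699e+07.
L_eq = 10·log₁₀(1.699e+07/15.3) = 60.46 dB.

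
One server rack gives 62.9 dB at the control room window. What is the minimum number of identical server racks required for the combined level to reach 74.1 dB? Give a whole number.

N identical sources give L₁ + 10·log₁₀ N, so require 10·log₁₀ N ≥ 74.1 − 62.9 = 11.2 dB.
N ≥ 10^(11.2/10) = 13.183, so N = 14.

14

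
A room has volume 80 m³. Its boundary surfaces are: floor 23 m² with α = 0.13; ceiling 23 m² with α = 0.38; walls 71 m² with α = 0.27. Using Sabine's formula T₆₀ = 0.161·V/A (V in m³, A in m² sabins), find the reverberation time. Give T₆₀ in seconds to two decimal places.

Total absorption A = 23·0.13 + 23·0.38 + 71·0.27 = 30.90 m² sabins.
T₆₀ = 0.161 × 80 / 30.90 = 0.417 s.

0.42 s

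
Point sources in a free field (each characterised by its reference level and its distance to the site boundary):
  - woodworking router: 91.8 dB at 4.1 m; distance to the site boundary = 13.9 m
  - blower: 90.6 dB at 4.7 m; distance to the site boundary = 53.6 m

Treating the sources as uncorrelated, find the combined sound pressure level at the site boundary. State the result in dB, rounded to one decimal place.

Propagate each source to the receiver with L = L_ref − 20·log₁₀(r/r_ref), then add intensities.
woodworking router: 91.8 − 20·log₁₀(13.9/4.1) = 91.8 − 10.60 = 81.20 dB.
blower: 90.6 − 20·log₁₀(53.6/4.7) = 90.6 − 21.14 = 69.46 dB.
Σ 10^(L/10) = 1.405e+08 → L_total = 10·log₁₀(1.405e+08) = 81.48 dB.

81.5 dB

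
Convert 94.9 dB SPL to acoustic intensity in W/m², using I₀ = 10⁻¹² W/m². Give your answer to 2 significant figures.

0.0031 W/m²

L = 10·log₁₀(I/I₀) ⇒ I = I₀·10^(L/10) = 10⁻¹² × 10^9.49.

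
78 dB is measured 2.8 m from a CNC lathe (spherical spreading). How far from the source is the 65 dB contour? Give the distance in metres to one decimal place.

12.5 m

For a point source L₁ − L₂ = 20·log₁₀(r₂/r₁), so r₂ = r₁·10^((L₁−L₂)/20).
r₂ = 2.8·10^((78−65)/20) = 2.8·10^(13.0/20) = 12.51 m.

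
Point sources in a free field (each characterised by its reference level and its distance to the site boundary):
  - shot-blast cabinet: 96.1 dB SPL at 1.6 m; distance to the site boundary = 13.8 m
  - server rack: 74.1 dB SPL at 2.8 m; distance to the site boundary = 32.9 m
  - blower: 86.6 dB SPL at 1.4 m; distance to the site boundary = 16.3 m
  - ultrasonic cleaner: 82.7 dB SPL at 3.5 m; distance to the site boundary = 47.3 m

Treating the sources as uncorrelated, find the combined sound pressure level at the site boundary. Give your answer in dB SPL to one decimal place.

First find each source's level at the receiver (point-source: −20·log₁₀(r/r_ref)), then combine on an intensity basis.
shot-blast cabinet: 96.1 − 20·log₁₀(13.8/1.6) = 96.1 − 18.72 = 77.38 dB SPL.
server rack: 74.1 − 20·log₁₀(32.9/2.8) = 74.1 − 21.40 = 52.70 dB SPL.
blower: 86.6 − 20·log₁₀(16.3/1.4) = 86.6 − 21.32 = 65.28 dB SPL.
ultrasonic cleaner: 82.7 − 20·log₁₀(47.3/3.5) = 82.7 − 22.62 = 60.08 dB SPL.
Σ 10^(L/10) = 5.934e+07 → L_total = 10·log₁₀(5.934e+07) = 77.73 dB SPL.

77.7 dB SPL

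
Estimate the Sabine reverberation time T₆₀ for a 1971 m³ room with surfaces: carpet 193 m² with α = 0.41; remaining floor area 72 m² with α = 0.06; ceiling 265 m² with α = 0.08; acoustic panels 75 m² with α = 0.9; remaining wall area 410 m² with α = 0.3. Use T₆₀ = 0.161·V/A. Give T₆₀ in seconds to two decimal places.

1.08 s

Summing Sᵢαᵢ: 193·0.41 + 72·0.06 + 265·0.08 + 75·0.9 + 410·0.3 = 295.15 m².
T₆₀ = 0.161 × 1971 / 295.15 = 1.075 s.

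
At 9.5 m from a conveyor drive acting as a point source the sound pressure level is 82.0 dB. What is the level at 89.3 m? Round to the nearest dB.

For a point source, L₂ = L₁ − 20·log₁₀(r₂/r₁).
L₂ = 82.0 − 20·log₁₀(89.3/9.5) = 82.0 − 19.463 = 62.54 dB.

63 dB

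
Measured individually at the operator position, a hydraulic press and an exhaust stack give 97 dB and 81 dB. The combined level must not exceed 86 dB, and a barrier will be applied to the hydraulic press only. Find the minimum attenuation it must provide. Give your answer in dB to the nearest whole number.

13 dB

The untreated sources together contribute 10^(81/10) = 1.259e+08, i.e. 81.00 dB.
The limit corresponds to 10^(86/10) = 3.981e+08; subtracting the fixed part leaves 2.722e+08 for the hydraulic press, i.e. 84.35 dB.
So the hydraulic press must be reduced from 97 to 84.35 dB: IL = 12.65 dB.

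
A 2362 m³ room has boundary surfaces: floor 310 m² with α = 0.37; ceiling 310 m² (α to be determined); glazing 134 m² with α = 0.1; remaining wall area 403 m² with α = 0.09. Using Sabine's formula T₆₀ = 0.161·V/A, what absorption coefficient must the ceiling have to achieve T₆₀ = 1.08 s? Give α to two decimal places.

Required total absorption A = 0.161·2362/1.08 = 352.11 m².
Absorption from the other surfaces = 310·0.37 + 134·0.1 + 403·0.09 = 164.37 m², so the ceiling must supply 187.74 m² over 310 m².
α = 187.74/310 = 0.606.

0.61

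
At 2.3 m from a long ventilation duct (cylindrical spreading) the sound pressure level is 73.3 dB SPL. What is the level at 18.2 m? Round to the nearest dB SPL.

For a line source, L₂ = L₁ − 10·log₁₀(r₂/r₁).
L₂ = 73.3 − 10·log₁₀(18.2/2.3) = 73.3 − 8.983 = 64.32 dB SPL.

64 dB SPL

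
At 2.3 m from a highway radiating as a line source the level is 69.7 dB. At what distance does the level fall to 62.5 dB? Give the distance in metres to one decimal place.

12.1 m

The 7.2 dB drop corresponds to a distance ratio of 10^(7.2/10) for a line source.
r₂ = 2.3·10^((69.7−62.5)/10) = 2.3·10^(7.2/10) = 12.07 m.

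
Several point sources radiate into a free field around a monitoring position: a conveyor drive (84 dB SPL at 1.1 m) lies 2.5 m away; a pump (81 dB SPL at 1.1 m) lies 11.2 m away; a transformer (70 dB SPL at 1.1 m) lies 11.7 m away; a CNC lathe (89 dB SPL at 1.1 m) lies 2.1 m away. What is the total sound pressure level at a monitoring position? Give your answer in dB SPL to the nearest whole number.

First find each source's level at the receiver (point-source: −20·log₁₀(r/r_ref)), then combine on an intensity basis.
conveyor drive: 84 − 20·log₁₀(2.5/1.1) = 84 − 7.13 = 76.87 dB SPL.
pump: 81 − 20·log₁₀(11.2/1.1) = 81 − 20.16 = 60.84 dB SPL.
transformer: 70 − 20·log₁₀(11.7/1.1) = 70 − 20.54 = 49.46 dB SPL.
CNC lathe: 89 − 20·log₁₀(2.1/1.1) = 89 − 5.62 = 83.38 dB SPL.
Σ 10^(L/10) = 2.679e+08 → L_total = 10·log₁₀(2.679e+08) = 84.28 dB SPL.

84 dB SPL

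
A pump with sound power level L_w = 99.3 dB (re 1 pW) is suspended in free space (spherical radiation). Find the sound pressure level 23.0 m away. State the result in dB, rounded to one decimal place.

61.1 dB

L_p = L_w − 10·log₁₀(4π·r²) with r = 23.0 m.
4π·r² = 6648 m², 10·log₁₀ of that is 38.227 dB.
L_p = 99.3 − 38.227 = 61.07 dB.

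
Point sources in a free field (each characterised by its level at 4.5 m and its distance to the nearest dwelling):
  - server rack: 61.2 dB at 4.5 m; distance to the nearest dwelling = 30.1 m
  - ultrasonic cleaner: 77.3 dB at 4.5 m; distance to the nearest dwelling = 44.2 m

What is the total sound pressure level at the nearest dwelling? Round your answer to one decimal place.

Apply inverse-square spreading to bring every level to the receiver, then sum 10^(L/10).
server rack: 61.2 − 20·log₁₀(30.1/4.5) = 61.2 − 16.51 = 44.69 dB.
ultrasonic cleaner: 77.3 − 20·log₁₀(44.2/4.5) = 77.3 − 19.84 = 57.46 dB.
Σ 10^(L/10) = 5.861e+05 → L_total = 10·log₁₀(5.861e+05) = 57.68 dB.

57.7 dB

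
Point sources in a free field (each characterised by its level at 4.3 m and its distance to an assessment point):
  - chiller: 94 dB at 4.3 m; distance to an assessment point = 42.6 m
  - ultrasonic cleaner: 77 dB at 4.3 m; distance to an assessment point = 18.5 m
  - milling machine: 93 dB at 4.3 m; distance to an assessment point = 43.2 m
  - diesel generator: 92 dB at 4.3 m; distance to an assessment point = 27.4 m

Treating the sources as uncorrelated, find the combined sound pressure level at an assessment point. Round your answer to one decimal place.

Apply inverse-square spreading to bring every level to the receiver, then sum 10^(L/10).
chiller: 94 − 20·log₁₀(42.6/4.3) = 94 − 19.92 = 74.08 dB.
ultrasonic cleaner: 77 − 20·log₁₀(18.5/4.3) = 77 − 12.67 = 64.33 dB.
milling machine: 93 − 20·log₁₀(43.2/4.3) = 93 − 20.04 = 72.96 dB.
diesel generator: 92 − 20·log₁₀(27.4/4.3) = 92 − 16.09 = 75.91 dB.
Σ 10^(L/10) = 8.710e+07 → L_total = 10·log₁₀(8.710e+07) = 79.40 dB.

79.4 dB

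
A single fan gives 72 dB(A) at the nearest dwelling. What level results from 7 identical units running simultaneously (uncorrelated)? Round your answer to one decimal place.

N identical incoherent sources raise the level by 10·log₁₀ N.
L_total = 72 + 10·log₁₀(7) = 72 + 8.451 = 80.45 dB(A).

80.5 dB(A)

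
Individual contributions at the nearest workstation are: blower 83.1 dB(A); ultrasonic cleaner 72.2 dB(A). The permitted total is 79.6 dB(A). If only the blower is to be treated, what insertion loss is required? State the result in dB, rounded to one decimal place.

4.4 dB

Everything except the blower sums to 10^(72.2/10) = 1.660e+07 in linear terms, 72.20 dB(A).
The limit corresponds to 10^(79.6/10) = 9.120e+07; subtracting the fixed part leaves 7.461e+07 for the blower, i.e. 78.73 dB(A).
Required insertion loss = 83.1 − 78.73 = 4.37 dB.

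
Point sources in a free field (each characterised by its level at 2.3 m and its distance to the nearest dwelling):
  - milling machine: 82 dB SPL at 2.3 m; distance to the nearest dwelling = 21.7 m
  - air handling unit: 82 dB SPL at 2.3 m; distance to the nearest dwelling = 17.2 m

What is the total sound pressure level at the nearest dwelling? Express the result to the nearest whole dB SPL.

67 dB SPL

Apply inverse-square spreading to bring every level to the receiver, then sum 10^(L/10).
milling machine: 82 − 20·log₁₀(21.7/2.3) = 82 − 19.49 = 62.51 dB SPL.
air handling unit: 82 − 20·log₁₀(17.2/2.3) = 82 − 17.48 = 64.52 dB SPL.
Σ 10^(L/10) = 4.614e+06 → L_total = 10·log₁₀(4.614e+06) = 66.64 dB SPL.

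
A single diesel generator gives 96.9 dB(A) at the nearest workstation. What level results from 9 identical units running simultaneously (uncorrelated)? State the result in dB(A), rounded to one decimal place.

106.4 dB(A)

N identical incoherent sources raise the level by 10·log₁₀ N.
L_total = 96.9 + 10·log₁₀(9) = 96.9 + 9.542 = 106.44 dB(A).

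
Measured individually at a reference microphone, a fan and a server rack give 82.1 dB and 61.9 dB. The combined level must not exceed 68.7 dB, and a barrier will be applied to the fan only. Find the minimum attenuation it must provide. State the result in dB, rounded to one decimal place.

Everything except the fan sums to 10^(61.9/10) = 1.549e+06 in linear terms, 61.90 dB.
The limit corresponds to 10^(68.7/10) = 7.413e+06; subtracting the fixed part leaves 5.864e+06 for the fan, i.e. 67.68 dB.
Required insertion loss = 82.1 − 67.68 = 14.42 dB.

14.4 dB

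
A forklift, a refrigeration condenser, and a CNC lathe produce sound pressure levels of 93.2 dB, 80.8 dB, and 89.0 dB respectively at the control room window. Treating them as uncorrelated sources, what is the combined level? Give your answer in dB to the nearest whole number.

For uncorrelated sources the intensities add, so convert each level to linear form, sum, and take 10·log₁₀ of the total.
Σ 10^(L/10) = 10^(93.2/10) + 10^(80.8/10) + 10^(89.0/10) = 3.004e+09.
L_total = 10·log₁₀(3.004e+09) = 94.78 dB.

95 dB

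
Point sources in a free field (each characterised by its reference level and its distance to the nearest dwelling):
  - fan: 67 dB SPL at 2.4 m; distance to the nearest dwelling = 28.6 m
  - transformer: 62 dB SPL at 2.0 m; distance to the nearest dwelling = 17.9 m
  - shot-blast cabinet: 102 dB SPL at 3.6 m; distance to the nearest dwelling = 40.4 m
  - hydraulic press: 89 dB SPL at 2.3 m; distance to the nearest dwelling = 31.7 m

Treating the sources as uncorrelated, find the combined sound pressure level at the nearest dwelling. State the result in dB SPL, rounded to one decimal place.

Apply inverse-square spreading to bring every level to the receiver, then sum 10^(L/10).
fan: 67 − 20·log₁₀(28.6/2.4) = 67 − 21.52 = 45.48 dB SPL.
transformer: 62 − 20·log₁₀(17.9/2.0) = 62 − 19.04 = 42.96 dB SPL.
shot-blast cabinet: 102 − 20·log₁₀(40.4/3.6) = 102 − 21.00 = 81.00 dB SPL.
hydraulic press: 89 − 20·log₁₀(31.7/2.3) = 89 − 22.79 = 66.21 dB SPL.
Σ 10^(L/10) = 1.301e+08 → L_total = 10·log₁₀(1.301e+08) = 81.14 dB SPL.

81.1 dB SPL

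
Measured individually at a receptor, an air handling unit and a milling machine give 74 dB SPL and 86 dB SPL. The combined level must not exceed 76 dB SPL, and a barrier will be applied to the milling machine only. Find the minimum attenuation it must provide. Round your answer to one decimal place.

14.3 dB

Fixed contribution from the other source: Σ 10^(L/10) = 10^(74/10) = 2.512e+07 (74.00 dB SPL).
To meet 76 dB SPL overall, the treated milling machine may contribute at most 10^(76/10) − 2.512e+07 = 1.469e+07, i.e. 71.67 dB SPL.
Required insertion loss = 86 − 71.67 = 14.33 dB.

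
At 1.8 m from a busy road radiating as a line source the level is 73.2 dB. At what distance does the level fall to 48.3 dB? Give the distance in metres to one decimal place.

556.3 m

For a line source L₁ − L₂ = 10·log₁₀(r₂/r₁), so r₂ = r₁·10^((L₁−L₂)/10).
r₂ = 1.8·10^((73.2−48.3)/10) = 1.8·10^(24.9/10) = 556.25 m.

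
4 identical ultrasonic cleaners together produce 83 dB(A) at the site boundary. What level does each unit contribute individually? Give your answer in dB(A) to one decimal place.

Dividing the total intensity by 4 lowers the level by 10·log₁₀ 4 = 6.021 dB: L₁ = 83 − 6.021.

77.0 dB(A)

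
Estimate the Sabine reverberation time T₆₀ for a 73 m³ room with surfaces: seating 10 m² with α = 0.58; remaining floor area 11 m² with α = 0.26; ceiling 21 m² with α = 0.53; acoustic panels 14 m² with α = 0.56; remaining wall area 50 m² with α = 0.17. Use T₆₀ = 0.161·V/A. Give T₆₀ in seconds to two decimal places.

0.33 s

Total absorption A = 10·0.58 + 11·0.26 + 21·0.53 + 14·0.56 + 50·0.17 = 36.13 m² sabins.
T₆₀ = 0.161 × 73 / 36.13 = 0.325 s.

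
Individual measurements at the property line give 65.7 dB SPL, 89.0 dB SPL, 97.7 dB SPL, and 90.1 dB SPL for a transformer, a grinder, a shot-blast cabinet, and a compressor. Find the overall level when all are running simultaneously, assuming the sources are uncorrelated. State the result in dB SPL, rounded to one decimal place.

98.9 dB SPL

Incoherent sources combine by intensity addition: L_total = 10·log₁₀(Σ 10^(L_i/10)).
Σ 10^(L/10) = 10^(65.7/10) + 10^(89.0/10) + 10^(97.7/10) + 10^(90.1/10) = 7.710e+09.
L_total = 10·log₁₀(7.710e+09) = 98.87 dB SPL.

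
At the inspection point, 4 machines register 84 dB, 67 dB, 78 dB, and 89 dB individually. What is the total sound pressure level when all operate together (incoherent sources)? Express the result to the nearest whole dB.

For uncorrelated sources the intensities add, so convert each level to linear form, sum, and take 10·log₁₀ of the total.
Σ 10^(L/10) = 10^(84/10) + 10^(67/10) + 10^(78/10) + 10^(89/10) = 1.114e+09.
L_total = 10·log₁₀(1.114e+09) = 90.47 dB.

90 dB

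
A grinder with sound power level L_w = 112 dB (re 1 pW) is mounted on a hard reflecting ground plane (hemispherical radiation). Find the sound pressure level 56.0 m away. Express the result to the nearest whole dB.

69 dB

Free-field hemispherical radiation: L_p = L_w − 10·log₁₀(2π·r²), r = 56.0 m.
2π·r² = 1.97e+04 m², 10·log₁₀ of that is 42.946 dB.
L_p = 112 − 42.946 = 69.05 dB.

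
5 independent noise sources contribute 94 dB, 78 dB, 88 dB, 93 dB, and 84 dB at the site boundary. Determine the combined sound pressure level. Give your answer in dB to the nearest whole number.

97 dB

For uncorrelated sources the intensities add, so convert each level to linear form, sum, and take 10·log₁₀ of the total.
Σ 10^(L/10) = 10^(94/10) + 10^(78/10) + 10^(88/10) + 10^(93/10) + 10^(84/10) = 5.452e+09.
L_total = 10·log₁₀(5.452e+09) = 97.37 dB.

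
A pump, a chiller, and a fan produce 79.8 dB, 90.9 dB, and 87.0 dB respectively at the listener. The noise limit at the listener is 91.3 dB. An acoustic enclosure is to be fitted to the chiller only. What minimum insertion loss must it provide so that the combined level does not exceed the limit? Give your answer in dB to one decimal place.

2.1 dB

Everything except the chiller sums to 10^(79.8/10) + 10^(87.0/10) = 5.967e+08 in linear terms, 87.76 dB.
To meet 91.3 dB overall, the treated chiller may contribute at most 10^(91.3/10) − 5.967e+08 = 7.523e+08, i.e. 88.76 dB.
So the chiller must be reduced from 90.9 to 88.76 dB: IL = 2.14 dB.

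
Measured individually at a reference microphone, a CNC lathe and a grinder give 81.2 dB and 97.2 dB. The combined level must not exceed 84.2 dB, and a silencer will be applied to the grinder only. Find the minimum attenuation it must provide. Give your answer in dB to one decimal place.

The untreated sources together contribute 10^(81.2/10) = 1.318e+08, i.e. 81.20 dB.
To meet 84.2 dB overall, the treated grinder may contribute at most 10^(84.2/10) − 1.318e+08 = 1.312e+08, i.e. 81.18 dB.
So the grinder must be reduced from 97.2 to 81.18 dB: IL = 16.02 dB.

16.0 dB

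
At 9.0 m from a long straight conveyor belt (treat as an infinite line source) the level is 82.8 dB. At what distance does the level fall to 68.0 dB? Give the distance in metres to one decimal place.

For a line source L₁ − L₂ = 10·log₁₀(r₂/r₁), so r₂ = r₁·10^((L₁−L₂)/10).
r₂ = 9.0·10^((82.8−68.0)/10) = 9.0·10^(14.8/10) = 271.80 m.

271.8 m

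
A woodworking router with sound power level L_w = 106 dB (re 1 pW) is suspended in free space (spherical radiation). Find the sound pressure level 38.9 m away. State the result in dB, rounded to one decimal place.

L_p = L_w − 10·log₁₀(4π·r²) with r = 38.9 m.
4π·r² = 1.902e+04 m², 10·log₁₀ of that is 42.791 dB.
L_p = 106 − 42.791 = 63.21 dB.

63.2 dB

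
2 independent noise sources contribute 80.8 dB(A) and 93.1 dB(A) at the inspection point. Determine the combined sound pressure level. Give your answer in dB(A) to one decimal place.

Incoherent sources combine by intensity addition: L_total = 10·log₁₀(Σ 10^(L_i/10)).
Σ 10^(L/10) = 10^(80.8/10) + 10^(93.1/10) = 2.162e+09.
L_total = 10·log₁₀(2.162e+09) = 93.35 dB(A).

93.3 dB(A)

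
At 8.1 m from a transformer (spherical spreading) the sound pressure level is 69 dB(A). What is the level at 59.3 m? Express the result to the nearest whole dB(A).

52 dB(A)

Point-source attenuation: ΔL = 20·log₁₀(r₂/r₁) = 20·log₁₀(59.3/8.1) = 17.291 dB.
L₂ = 69 − 20·log₁₀(59.3/8.1) = 69 − 17.291 = 51.71 dB(A).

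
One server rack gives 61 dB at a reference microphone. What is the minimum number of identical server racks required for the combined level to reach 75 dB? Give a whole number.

Need L₁ + 10·log₁₀ N ≥ 75, i.e. log₁₀ N ≥ 1.40.
N ≥ 10^(14.0/10) = 25.119, so N = 26.

26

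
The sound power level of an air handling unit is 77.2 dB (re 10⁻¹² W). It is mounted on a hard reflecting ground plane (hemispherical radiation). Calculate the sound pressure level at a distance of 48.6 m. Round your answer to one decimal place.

35.5 dB

Free-field hemispherical radiation: L_p = L_w − 10·log₁₀(2π·r²), r = 48.6 m.
2π·r² = 1.484e+04 m², 10·log₁₀ of that is 41.715 dB.
L_p = 77.2 − 41.715 = 35.49 dB.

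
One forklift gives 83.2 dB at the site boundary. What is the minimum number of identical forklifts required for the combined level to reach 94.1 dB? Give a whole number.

13

Need L₁ + 10·log₁₀ N ≥ 94.1, i.e. log₁₀ N ≥ 1.09.
N ≥ 10^(10.9/10) = 12.303, so N = 13.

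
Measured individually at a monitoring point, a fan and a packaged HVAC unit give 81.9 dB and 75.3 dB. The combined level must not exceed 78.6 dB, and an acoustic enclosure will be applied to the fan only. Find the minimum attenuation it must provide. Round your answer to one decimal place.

The untreated sources together contribute 10^(75.3/10) = 3.388e+07, i.e. 75.30 dB.
To meet 78.6 dB overall, the treated fan may contribute at most 10^(78.6/10) − 3.388e+07 = 3.856e+07, i.e. 75.86 dB.
Required insertion loss = 81.9 − 75.86 = 6.04 dB.

6.0 dB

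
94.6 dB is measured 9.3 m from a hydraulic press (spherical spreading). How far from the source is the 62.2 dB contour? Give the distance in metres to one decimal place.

For a point source L₁ − L₂ = 20·log₁₀(r₂/r₁), so r₂ = r₁·10^((L₁−L₂)/20).
r₂ = 9.3·10^((94.6−62.2)/20) = 9.3·10^(32.4/20) = 387.69 m.

387.7 m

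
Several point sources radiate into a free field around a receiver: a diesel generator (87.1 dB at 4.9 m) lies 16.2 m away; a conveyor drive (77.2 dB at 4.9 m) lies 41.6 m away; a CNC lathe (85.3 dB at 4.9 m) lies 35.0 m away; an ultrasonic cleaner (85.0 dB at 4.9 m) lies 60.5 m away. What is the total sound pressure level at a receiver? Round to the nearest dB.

78 dB

Propagate each source to the receiver with L = L_ref − 20·log₁₀(r/r_ref), then add intensities.
diesel generator: 87.1 − 20·log₁₀(16.2/4.9) = 87.1 − 10.39 = 76.71 dB.
conveyor drive: 77.2 − 20·log₁₀(41.6/4.9) = 77.2 − 18.58 = 58.62 dB.
CNC lathe: 85.3 − 20·log₁₀(35.0/4.9) = 85.3 − 17.08 = 68.22 dB.
ultrasonic cleaner: 85.0 − 20·log₁₀(60.5/4.9) = 85.0 − 21.83 = 63.17 dB.
Σ 10^(L/10) = 5.636e+07 → L_total = 10·log₁₀(5.636e+07) = 77.51 dB.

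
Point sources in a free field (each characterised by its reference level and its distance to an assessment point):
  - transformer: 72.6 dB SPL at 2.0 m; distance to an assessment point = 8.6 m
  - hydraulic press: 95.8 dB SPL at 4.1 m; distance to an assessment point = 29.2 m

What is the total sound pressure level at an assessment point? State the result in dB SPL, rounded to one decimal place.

78.8 dB SPL

First find each source's level at the receiver (point-source: −20·log₁₀(r/r_ref)), then combine on an intensity basis.
transformer: 72.6 − 20·log₁₀(8.6/2.0) = 72.6 − 12.67 = 59.93 dB SPL.
hydraulic press: 95.8 − 20·log₁₀(29.2/4.1) = 95.8 − 17.05 = 78.75 dB SPL.
Σ 10^(L/10) = 7.594e+07 → L_total = 10·log₁₀(7.594e+07) = 78.80 dB SPL.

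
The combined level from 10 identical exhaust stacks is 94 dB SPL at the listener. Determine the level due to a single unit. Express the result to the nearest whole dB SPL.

10 equal contributions raise the level by 10·log₁₀ 10 = 10.000 dB, so each unit alone gives 94 − 10.000.

84 dB SPL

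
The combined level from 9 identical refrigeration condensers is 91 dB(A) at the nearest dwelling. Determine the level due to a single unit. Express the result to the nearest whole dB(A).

Dividing the total intensity by 9 lowers the level by 10·log₁₀ 9 = 9.542 dB: L₁ = 91 − 9.542.

81 dB(A)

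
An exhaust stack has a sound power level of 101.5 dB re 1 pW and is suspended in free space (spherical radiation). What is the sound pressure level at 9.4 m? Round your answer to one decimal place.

71.0 dB

L_p = L_w − 10·log₁₀(4π·r²) with r = 9.4 m.
4π·r² = 1110 m², 10·log₁₀ of that is 30.455 dB.
L_p = 101.5 − 30.455 = 71.05 dB.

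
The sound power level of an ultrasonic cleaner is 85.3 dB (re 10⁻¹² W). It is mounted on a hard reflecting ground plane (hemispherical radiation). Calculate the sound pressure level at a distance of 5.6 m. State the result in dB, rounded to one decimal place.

62.4 dB

The power spreads over a hemisphere of area 2π·r², so L_p = L_w − 10·log₁₀(2π·r²).
2π·r² = 197 m², 10·log₁₀ of that is 22.946 dB.
L_p = 85.3 − 22.946 = 62.35 dB.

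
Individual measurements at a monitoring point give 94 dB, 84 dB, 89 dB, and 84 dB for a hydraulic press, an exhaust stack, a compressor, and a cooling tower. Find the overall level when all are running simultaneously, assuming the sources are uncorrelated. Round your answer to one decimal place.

95.8 dB

For uncorrelated sources the intensities add, so convert each level to linear form, sum, and take 10·log₁₀ of the total.
Σ 10^(L/10) = 10^(94/10) + 10^(84/10) + 10^(89/10) + 10^(84/10) = 3.809e+09.
L_total = 10·log₁₀(3.809e+09) = 95.81 dB.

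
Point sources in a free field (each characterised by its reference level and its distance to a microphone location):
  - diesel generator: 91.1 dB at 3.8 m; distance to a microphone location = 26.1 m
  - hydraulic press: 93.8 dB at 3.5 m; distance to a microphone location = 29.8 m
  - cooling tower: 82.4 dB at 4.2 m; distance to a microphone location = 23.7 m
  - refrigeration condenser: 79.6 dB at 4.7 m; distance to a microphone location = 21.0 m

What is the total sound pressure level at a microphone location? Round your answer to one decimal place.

78.5 dB

Apply inverse-square spreading to bring every level to the receiver, then sum 10^(L/10).
diesel generator: 91.1 − 20·log₁₀(26.1/3.8) = 91.1 − 16.74 = 74.36 dB.
hydraulic press: 93.8 − 20·log₁₀(29.8/3.5) = 93.8 − 18.60 = 75.20 dB.
cooling tower: 82.4 − 20·log₁₀(23.7/4.2) = 82.4 − 15.03 = 67.37 dB.
refrigeration condenser: 79.6 − 20·log₁₀(21.0/4.7) = 79.6 − 13.00 = 66.60 dB.
Σ 10^(L/10) = 7.042e+07 → L_total = 10·log₁₀(7.042e+07) = 78.48 dB.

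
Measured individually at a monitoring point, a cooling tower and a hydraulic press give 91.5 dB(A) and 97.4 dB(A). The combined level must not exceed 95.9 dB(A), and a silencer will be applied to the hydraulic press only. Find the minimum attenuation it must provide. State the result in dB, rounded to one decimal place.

The untreated sources together contribute 10^(91.5/10) = 1.413e+09, i.e. 91.50 dB(A).
To meet 95.9 dB(A) overall, the treated hydraulic press may contribute at most 10^(95.9/10) − 1.413e+09 = 2.478e+09, i.e. 93.94 dB(A).
So the hydraulic press must be reduced from 97.4 to 93.94 dB(A): IL = 3.46 dB.

3.5 dB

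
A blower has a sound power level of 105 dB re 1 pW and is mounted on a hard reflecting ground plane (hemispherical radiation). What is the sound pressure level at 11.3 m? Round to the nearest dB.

76 dB

The power spreads over a hemisphere of area 2π·r², so L_p = L_w − 10·log₁₀(2π·r²).
2π·r² = 802.3 m², 10·log₁₀ of that is 29.043 dB.
L_p = 105 − 29.043 = 75.96 dB.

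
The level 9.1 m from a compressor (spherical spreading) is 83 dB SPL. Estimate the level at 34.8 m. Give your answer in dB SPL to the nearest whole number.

71 dB SPL

Spherical spreading from a point source gives a 20·log₁₀(r₂/r₁) drop.
L₂ = 83 − 20·log₁₀(34.8/9.1) = 83 − 11.651 = 71.35 dB SPL.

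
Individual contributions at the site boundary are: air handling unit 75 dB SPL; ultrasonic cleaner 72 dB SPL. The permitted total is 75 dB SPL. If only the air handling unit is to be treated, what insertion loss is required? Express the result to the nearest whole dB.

3 dB

Fixed contribution from the other source: Σ 10^(L/10) = 10^(72/10) = 1.585e+07 (72.00 dB SPL).
To meet 75 dB SPL overall, the treated air handling unit may contribute at most 10^(75/10) − 1.585e+07 = 1.577e+07, i.e. 71.98 dB SPL.
Required insertion loss = 75 − 71.98 = 3.02 dB.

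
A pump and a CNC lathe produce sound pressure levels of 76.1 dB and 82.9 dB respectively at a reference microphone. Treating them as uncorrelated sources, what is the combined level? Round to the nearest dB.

84 dB

For uncorrelated sources the intensities add, so convert each level to linear form, sum, and take 10·log₁₀ of the total.
Σ 10^(L/10) = 10^(76.1/10) + 10^(82.9/10) = 2.357e+08.
L_total = 10·log₁₀(2.357e+08) = 83.72 dB.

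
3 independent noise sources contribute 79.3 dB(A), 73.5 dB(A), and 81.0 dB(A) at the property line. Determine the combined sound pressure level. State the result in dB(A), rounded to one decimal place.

Incoherent sources combine by intensity addition: L_total = 10·log₁₀(Σ 10^(L_i/10)).
Σ 10^(L/10) = 10^(79.3/10) + 10^(73.5/10) + 10^(81.0/10) = 2.334e+08.
L_total = 10·log₁₀(2.334e+08) = 83.68 dB(A).

83.7 dB(A)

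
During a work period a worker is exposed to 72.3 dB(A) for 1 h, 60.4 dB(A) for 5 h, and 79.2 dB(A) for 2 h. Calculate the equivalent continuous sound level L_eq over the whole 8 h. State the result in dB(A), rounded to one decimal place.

L_eq = 10·log₁₀[(1/T)·Σ tᵢ·10^(Lᵢ/10)] with T = 8 h.
Σ tᵢ·10^(Lᵢ/10) = 1·10^(72.3/10) + 5·10^(60.4/10) + 2·10^(79.2/10) = 1.888e+08.
L_eq = 10·log₁₀(1.888e+08/8) = 73.73 dB(A).

73.7 dB(A)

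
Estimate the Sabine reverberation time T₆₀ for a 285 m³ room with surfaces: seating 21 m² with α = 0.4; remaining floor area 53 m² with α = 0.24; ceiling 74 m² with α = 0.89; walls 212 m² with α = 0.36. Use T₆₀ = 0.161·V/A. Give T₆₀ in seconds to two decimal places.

0.28 s

Summing Sᵢαᵢ: 21·0.4 + 53·0.24 + 74·0.89 + 212·0.36 = 163.30 m².
T₆₀ = 0.161·V/A = 0.161·285/163.30 = 0.281 s.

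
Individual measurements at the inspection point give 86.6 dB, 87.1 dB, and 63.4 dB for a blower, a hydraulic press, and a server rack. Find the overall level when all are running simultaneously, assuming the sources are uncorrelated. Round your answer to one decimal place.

89.9 dB

Incoherent sources combine by intensity addition: L_total = 10·log₁₀(Σ 10^(L_i/10)).
Σ 10^(L/10) = 10^(86.6/10) + 10^(87.1/10) + 10^(63.4/10) = 9.721e+08.
L_total = 10·log₁₀(9.721e+08) = 89.88 dB.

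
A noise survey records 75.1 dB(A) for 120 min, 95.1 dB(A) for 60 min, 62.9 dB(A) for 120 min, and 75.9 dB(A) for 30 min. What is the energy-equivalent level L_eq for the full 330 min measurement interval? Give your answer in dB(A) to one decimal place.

The energy average is taken in the linear domain: L_eq = 10·log₁₀[(Σ tᵢ·10^(Lᵢ/10))/T], T = 330 min.
Σ tᵢ·10^(Lᵢ/10) = 120·10^(75.1/10) + 60·10^(95.1/10) + 120·10^(62.9/10) + 30·10^(75.9/10) = 1.994e+11.
L_eq = 10·log₁₀(1.994e+11/330) = 87.81 dB(A).

87.8 dB(A)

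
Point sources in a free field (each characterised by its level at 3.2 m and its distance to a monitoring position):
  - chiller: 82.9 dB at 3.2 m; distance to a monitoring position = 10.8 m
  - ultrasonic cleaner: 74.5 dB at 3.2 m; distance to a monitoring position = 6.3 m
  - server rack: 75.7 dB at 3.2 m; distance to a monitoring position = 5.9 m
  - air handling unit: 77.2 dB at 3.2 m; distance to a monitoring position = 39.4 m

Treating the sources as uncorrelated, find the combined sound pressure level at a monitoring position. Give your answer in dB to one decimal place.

75.5 dB

Propagate each source to the receiver with L = L_ref − 20·log₁₀(r/r_ref), then add intensities.
chiller: 82.9 − 20·log₁₀(10.8/3.2) = 82.9 − 10.57 = 72.33 dB.
ultrasonic cleaner: 74.5 − 20·log₁₀(6.3/3.2) = 74.5 − 5.88 = 68.62 dB.
server rack: 75.7 − 20·log₁₀(5.9/3.2) = 75.7 − 5.31 = 70.39 dB.
air handling unit: 77.2 − 20·log₁₀(39.4/3.2) = 77.2 − 21.81 = 55.39 dB.
Σ 10^(L/10) = 3.566e+07 → L_total = 10·log₁₀(3.566e+07) = 75.52 dB.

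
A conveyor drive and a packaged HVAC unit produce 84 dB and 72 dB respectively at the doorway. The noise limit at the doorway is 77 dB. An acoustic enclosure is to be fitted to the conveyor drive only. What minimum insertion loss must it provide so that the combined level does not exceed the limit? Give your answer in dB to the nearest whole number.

Everything except the conveyor drive sums to 10^(72/10) = 1.585e+07 in linear terms, 72.00 dB.
To meet 77 dB overall, the treated conveyor drive may contribute at most 10^(77/10) − 1.585e+07 = 3.427e+07, i.e. 75.35 dB.
So the conveyor drive must be reduced from 84 to 75.35 dB: IL = 8.65 dB.

9 dB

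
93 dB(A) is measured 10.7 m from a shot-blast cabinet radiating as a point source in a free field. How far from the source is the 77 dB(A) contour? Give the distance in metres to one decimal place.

Point-source spreading drops the level by 20·log₁₀(r₂/r₁); inverting, r₂/r₁ = 10^(ΔL/20).
r₂ = 10.7·10^((93−77)/20) = 10.7·10^(16.0/20) = 67.51 m.

67.5 m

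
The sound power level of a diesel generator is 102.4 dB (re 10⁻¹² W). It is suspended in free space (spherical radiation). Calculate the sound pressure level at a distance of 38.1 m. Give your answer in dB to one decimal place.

L_p = L_w − 10·log₁₀(4π·r²) with r = 38.1 m.
4π·r² = 1.824e+04 m², 10·log₁₀ of that is 42.611 dB.
L_p = 102.4 − 42.611 = 59.79 dB.

59.8 dB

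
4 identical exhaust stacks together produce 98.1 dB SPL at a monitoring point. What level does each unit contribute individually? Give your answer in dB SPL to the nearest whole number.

92 dB SPL

For N identical incoherent sources L_total = L₁ + 10·log₁₀ N, so L₁ = 98.1 − 10·log₁₀(4) = 98.1 − 6.021.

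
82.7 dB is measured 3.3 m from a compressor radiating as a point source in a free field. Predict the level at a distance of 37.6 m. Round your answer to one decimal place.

For a point source, L₂ = L₁ − 20·log₁₀(r₂/r₁).
L₂ = 82.7 − 20·log₁₀(37.6/3.3) = 82.7 − 21.133 = 61.57 dB.

61.6 dB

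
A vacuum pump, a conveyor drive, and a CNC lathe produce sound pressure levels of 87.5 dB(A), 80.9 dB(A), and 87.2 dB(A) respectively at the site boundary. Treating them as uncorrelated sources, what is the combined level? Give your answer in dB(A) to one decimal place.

For uncorrelated sources the intensities add, so convert each level to linear form, sum, and take 10·log₁₀ of the total.
Σ 10^(L/10) = 10^(87.5/10) + 10^(80.9/10) + 10^(87.2/10) = 1.210e+09.
L_total = 10·log₁₀(1.210e+09) = 90.83 dB(A).

90.8 dB(A)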